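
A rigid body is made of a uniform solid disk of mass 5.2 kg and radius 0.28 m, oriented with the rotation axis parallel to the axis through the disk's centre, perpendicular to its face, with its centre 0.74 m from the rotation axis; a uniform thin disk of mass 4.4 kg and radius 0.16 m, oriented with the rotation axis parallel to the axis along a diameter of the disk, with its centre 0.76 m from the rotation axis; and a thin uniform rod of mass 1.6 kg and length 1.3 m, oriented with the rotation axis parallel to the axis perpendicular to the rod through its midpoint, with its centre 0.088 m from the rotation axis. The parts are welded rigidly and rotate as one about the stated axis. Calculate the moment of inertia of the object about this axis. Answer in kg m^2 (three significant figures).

5.86

Solid disk: I_cm = (1/2)MR² = (1/2)(5.2)(0.28)² = 0.20384 kg m^2; centre at d = 0.74 m, so the parallel axis theorem gives I = 0.20384 + (5.2)(0.74)² = 3.0514 kg m^2.
Thin disk: I_cm = (1/4)MR² = (1/4)(4.4)(0.16)² = 0.02816 kg m^2; centre at d = 0.76 m, so the parallel axis theorem gives I = 0.02816 + (4.4)(0.76)² = 2.5696 kg m^2.
Thin rod: I_cm = (1/12)ML² = (1/12)(1.6)(1.3)² = 0.22533 kg m^2; centre at d = 0.088 m, so the parallel axis theorem gives I = 0.22533 + (1.6)(0.088)² = 0.23772 kg m^2.
Total I = 3.0514 + 2.5696 + 0.23772 = 5.8587 kg m^2.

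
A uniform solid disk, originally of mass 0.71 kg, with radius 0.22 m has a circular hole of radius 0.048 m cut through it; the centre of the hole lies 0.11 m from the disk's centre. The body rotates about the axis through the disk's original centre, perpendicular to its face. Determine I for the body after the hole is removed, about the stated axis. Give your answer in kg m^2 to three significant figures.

0.0167

Unpierced body about its centre: I₀ = (1/2)MR² = (1/2)(0.71)(0.22)² = 0.017182 kg m^2.
The removed disk has mass m = M·(r/R)² = (0.71)(0.048/0.22)² = 0.033798 kg (same uniform areal density).
Its moment of inertia about the rotation axis (parallel-axis theorem): I_hole = (1/2)mr² + md² = (1/2)(0.033798)(0.048)² + (0.033798)(0.11)² = 0.0004479 kg m^2.
Treating the hole as negative mass, I = I₀ − I_hole = 0.017182 − 0.0004479 = 0.016734 kg m^2.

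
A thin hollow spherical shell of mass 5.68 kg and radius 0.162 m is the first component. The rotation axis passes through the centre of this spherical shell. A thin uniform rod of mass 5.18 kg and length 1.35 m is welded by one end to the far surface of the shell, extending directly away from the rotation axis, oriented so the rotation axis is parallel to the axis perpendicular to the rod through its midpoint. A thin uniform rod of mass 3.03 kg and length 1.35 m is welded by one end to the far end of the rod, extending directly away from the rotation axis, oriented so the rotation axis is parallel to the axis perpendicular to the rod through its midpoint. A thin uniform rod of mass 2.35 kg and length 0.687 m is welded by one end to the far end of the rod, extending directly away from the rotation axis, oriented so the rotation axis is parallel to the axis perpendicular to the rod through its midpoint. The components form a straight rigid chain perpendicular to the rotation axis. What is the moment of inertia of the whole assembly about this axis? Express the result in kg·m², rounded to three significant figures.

Spherical shell: I_cm = (2/3)MR² = (2/3)(5.68)(0.162)² = 0.099377 kg·m²; axis through the centre, so I = 0.099377 kg·m².
Thin rod: I_cm = (1/12)ML² = (1/12)(5.18)(1.35)² = 0.78671 kg·m²; centre at d = 0.162 + 0.675 = 0.837 m, so the parallel axis theorem gives I = 0.78671 + (5.18)(0.837)² = 4.4157 kg·m².
Thin rod: I_cm = (1/12)ML² = (1/12)(3.03)(1.35)² = 0.46018 kg·m²; centre at d = 0.162 + 0.675 + 0.675 + 0.675 = 2.187 m, so the parallel axis theorem gives I = 0.46018 + (3.03)(2.187)² = 14.953 kg·m².
Thin rod: I_cm = (1/12)ML² = (1/12)(2.35)(0.687)² = 0.092427 kg·m²; centre at d = 0.162 + 0.675 + 0.675 + 0.675 + 0.675 + 0.3435 = 3.2055 m, so the parallel axis theorem gives I = 0.092427 + (2.35)(3.2055)² = 24.239 kg·m².
Total I = 0.099377 + 4.4157 + 14.953 + 24.239 = 43.707 kg·m².

43.7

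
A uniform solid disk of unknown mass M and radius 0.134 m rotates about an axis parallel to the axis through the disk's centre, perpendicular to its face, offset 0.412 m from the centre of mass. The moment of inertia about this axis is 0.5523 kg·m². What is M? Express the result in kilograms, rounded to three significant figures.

I = I_cm + Md² = (1/2)MR² + Md² = M·[0.5·(0.134)² + (0.412)²] = M·0.17872.
So M = 0.5523 / 0.17872 = 3.0903 kg.

3.09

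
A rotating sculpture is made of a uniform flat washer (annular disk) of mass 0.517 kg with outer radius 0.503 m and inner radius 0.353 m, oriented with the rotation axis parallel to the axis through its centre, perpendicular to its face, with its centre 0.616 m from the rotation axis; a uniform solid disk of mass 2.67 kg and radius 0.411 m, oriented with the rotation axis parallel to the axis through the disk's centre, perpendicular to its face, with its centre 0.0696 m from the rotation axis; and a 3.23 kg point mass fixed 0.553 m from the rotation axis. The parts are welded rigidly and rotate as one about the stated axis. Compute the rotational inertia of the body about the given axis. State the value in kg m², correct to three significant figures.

1.52

Annular disk: I_cm = (1/2)M(R²+r²) = (1/2)(0.517)[(0.503)² + (0.353)²] = 0.097614 kg m²; centre at d = 0.616 m, so I = I_cm + Md² gives I = 0.097614 + (0.517)(0.616)² = 0.29379 kg m².
Solid disk: I_cm = (1/2)MR² = (1/2)(2.67)(0.411)² = 0.22551 kg m²; centre at d = 0.0696 m, so I = I_cm + Md² gives I = 0.22551 + (2.67)(0.0696)² = 0.23844 kg m².
Point mass: I_cm = 0; centre at d = 0.553 m, so I = I_cm + Md² gives I = 0 + (3.23)(0.553)² = 0.98776 kg m².
Total I = 0.29379 + 0.23844 + 0.98776 = 1.52 kg m².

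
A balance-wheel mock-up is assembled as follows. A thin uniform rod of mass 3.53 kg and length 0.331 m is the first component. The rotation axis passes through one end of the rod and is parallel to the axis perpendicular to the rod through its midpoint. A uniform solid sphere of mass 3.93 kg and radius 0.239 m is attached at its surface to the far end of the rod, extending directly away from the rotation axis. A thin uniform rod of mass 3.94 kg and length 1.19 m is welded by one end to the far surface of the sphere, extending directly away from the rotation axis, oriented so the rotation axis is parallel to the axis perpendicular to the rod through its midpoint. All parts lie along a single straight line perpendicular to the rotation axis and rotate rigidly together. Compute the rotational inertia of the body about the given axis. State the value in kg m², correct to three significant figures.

Thin rod: I_cm = (1/12)ML² = (1/12)(3.53)(0.331)² = 0.032229 kg m²; centre at d = 0.1655 m, so I = I_cm + Md² gives I = 0.032229 + (3.53)(0.1655)² = 0.12892 kg m².
Solid sphere: I_cm = (2/5)MR² = (2/5)(3.93)(0.239)² = 0.089794 kg m²; centre at d = 0.1655 + 0.1655 + 0.239 = 0.57 m, so I = I_cm + Md² gives I = 0.089794 + (3.93)(0.57)² = 1.3667 kg m².
Thin rod: I_cm = (1/12)ML² = (1/12)(3.94)(1.19)² = 0.46495 kg m²; centre at d = 0.1655 + 0.1655 + 0.239 + 0.239 + 0.595 = 1.404 m, so I = I_cm + Md² gives I = 0.46495 + (3.94)(1.404)² = 8.2315 kg m².
Total I = 0.12892 + 1.3667 + 8.2315 = 9.7271 kg m².

9.73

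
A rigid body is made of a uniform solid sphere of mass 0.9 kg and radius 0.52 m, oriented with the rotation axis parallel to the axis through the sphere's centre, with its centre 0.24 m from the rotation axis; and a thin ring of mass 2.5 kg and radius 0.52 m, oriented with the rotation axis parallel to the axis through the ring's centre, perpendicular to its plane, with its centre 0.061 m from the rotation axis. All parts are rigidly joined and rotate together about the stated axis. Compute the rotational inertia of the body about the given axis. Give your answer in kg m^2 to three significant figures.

Solid sphere: I_cm = (2/5)MR² = (2/5)(0.9)(0.52)² = 0.097344 kg m^2; centre at d = 0.24 m, so I = I_cm + Md² gives I = 0.097344 + (0.9)(0.24)² = 0.14918 kg m^2.
Thin ring: I_cm = MR² = (2.5)(0.52)² = 0.676 kg m^2; centre at d = 0.061 m, so I = I_cm + Md² gives I = 0.676 + (2.5)(0.061)² = 0.6853 kg m^2.
Total I = 0.14918 + 0.6853 = 0.83449 kg m^2.

0.834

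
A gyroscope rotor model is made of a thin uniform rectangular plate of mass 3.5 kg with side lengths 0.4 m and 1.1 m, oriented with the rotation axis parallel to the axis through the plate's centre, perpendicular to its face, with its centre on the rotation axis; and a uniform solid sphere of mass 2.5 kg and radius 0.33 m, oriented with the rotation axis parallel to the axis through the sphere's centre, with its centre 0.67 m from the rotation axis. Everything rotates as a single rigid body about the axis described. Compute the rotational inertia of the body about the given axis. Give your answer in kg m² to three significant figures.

1.63

Rectangular plate: I_cm = (1/12)M(a²+b²) = (1/12)(3.5)[(0.4)² + (1.1)²] = 0.39958 kg m²; axis through the centre, so I = 0.39958 kg m².
Solid sphere: I_cm = (2/5)MR² = (2/5)(2.5)(0.33)² = 0.1089 kg m²; centre at d = 0.67 m, so the parallel axis theorem gives I = 0.1089 + (2.5)(0.67)² = 1.2312 kg m².
Total I = 0.39958 + 1.2312 = 1.6307 kg m².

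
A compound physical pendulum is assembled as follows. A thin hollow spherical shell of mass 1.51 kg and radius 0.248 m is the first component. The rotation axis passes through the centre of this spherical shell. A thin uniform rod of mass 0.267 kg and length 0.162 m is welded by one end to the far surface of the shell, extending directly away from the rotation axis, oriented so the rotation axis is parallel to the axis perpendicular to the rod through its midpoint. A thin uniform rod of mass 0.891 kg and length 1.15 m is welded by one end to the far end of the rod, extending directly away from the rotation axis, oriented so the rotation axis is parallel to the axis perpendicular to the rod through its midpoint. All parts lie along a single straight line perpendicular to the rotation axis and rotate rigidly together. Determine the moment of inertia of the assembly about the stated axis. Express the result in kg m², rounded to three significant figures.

1.05

Spherical shell: I_cm = (2/3)MR² = (2/3)(1.51)(0.248)² = 0.061914 kg m²; axis through the centre, so I = 0.061914 kg m².
Thin rod: I_cm = (1/12)ML² = (1/12)(0.267)(0.162)² = 0.00058393 kg m²; centre at d = 0.248 + 0.081 = 0.329 m, so I = I_cm + Md² gives I = 0.00058393 + (0.267)(0.329)² = 0.029484 kg m².
Thin rod: I_cm = (1/12)ML² = (1/12)(0.891)(1.15)² = 0.098196 kg m²; centre at d = 0.248 + 0.081 + 0.081 + 0.575 = 0.985 m, so I = I_cm + Md² gives I = 0.098196 + (0.891)(0.985)² = 0.96267 kg m².
Total I = 0.061914 + 0.029484 + 0.96267 = 1.0541 kg m².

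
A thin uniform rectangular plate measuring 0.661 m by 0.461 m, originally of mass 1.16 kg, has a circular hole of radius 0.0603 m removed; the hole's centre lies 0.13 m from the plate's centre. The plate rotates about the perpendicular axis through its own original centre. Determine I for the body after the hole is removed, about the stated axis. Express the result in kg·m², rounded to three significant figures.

0.0620

Unpierced body about its centre: I₀ = (1/12)M(a²+b²) = (1/12)(1.16)[(0.661)² + (0.461)²] = 0.062779 kg·m².
The removed disk has mass m = M·πr²/(ab) = (1.16)·π(0.0603)²/(0.661·0.461) = 0.043485 kg (same uniform areal density).
Its moment of inertia about the rotation axis (parallel-axis theorem): I_hole = (1/2)mr² + md² = (1/2)(0.043485)(0.0603)² + (0.043485)(0.13)² = 0.00081396 kg·m².
Treating the hole as negative mass, I = I₀ − I_hole = 0.062779 − 0.00081396 = 0.061965 kg·m².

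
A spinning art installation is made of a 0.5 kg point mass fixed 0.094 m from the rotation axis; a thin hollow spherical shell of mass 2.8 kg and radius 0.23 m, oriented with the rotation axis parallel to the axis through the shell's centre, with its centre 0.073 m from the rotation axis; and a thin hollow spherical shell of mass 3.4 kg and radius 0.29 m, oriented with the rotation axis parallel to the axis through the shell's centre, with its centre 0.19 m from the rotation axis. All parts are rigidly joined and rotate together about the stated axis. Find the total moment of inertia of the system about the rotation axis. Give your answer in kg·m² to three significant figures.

0.431

Point mass: I_cm = 0; centre at d = 0.094 m, so I = I_cm + Md² gives I = 0 + (0.5)(0.094)² = 0.004418 kg·m².
Spherical shell: I_cm = (2/3)MR² = (2/3)(2.8)(0.23)² = 0.098747 kg·m²; centre at d = 0.073 m, so I = I_cm + Md² gives I = 0.098747 + (2.8)(0.073)² = 0.11367 kg·m².
Spherical shell: I_cm = (2/3)MR² = (2/3)(3.4)(0.29)² = 0.19063 kg·m²; centre at d = 0.19 m, so I = I_cm + Md² gives I = 0.19063 + (3.4)(0.19)² = 0.31337 kg·m².
Total I = 0.004418 + 0.11367 + 0.31337 = 0.43145 kg·m².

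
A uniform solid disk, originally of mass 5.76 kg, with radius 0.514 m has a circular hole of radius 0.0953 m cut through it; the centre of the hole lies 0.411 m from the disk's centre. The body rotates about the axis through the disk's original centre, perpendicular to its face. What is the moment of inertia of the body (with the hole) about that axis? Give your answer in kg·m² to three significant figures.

Unpierced body about its centre: I₀ = (1/2)MR² = (1/2)(5.76)(0.514)² = 0.76088 kg·m².
The removed disk has mass m = M·(r/R)² = (5.76)(0.0953/0.514)² = 0.19801 kg (same uniform areal density).
Its moment of inertia about the rotation axis (parallel-axis theorem): I_hole = (1/2)mr² + md² = (1/2)(0.19801)(0.0953)² + (0.19801)(0.411)² = 0.034347 kg·m².
Treating the hole as negative mass, I = I₀ − I_hole = 0.76088 − 0.034347 = 0.72654 kg·m².

0.727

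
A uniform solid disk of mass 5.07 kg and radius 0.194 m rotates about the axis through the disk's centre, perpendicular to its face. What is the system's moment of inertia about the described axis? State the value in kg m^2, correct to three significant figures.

I_cm = (1/2)MR² = (1/2)(5.07)(0.194)² = 0.095407 kg m^2; axis through the centre, so I = 0.095407 kg m^2.

0.0954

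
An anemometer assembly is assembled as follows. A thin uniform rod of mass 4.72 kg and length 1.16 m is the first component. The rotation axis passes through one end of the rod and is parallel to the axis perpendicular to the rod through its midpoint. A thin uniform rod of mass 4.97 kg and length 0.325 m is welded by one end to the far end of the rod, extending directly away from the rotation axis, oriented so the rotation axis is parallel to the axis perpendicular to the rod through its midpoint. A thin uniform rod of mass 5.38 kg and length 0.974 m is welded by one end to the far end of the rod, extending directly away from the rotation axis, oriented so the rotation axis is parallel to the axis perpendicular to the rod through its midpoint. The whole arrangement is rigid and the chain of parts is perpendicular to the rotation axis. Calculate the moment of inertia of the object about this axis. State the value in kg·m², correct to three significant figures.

Thin rod: I_cm = (1/12)ML² = (1/12)(4.72)(1.16)² = 0.52927 kg·m²; centre at d = 0.58 m, so I = I_cm + Md² gives I = 0.52927 + (4.72)(0.58)² = 2.1171 kg·m².
Thin rod: I_cm = (1/12)ML² = (1/12)(4.97)(0.325)² = 0.043746 kg·m²; centre at d = 0.58 + 0.58 + 0.1625 = 1.3225 m, so I = I_cm + Md² gives I = 0.043746 + (4.97)(1.3225)² = 8.7363 kg·m².
Thin rod: I_cm = (1/12)ML² = (1/12)(5.38)(0.974)² = 0.42532 kg·m²; centre at d = 0.58 + 0.58 + 0.1625 + 0.1625 + 0.487 = 1.972 m, so I = I_cm + Md² gives I = 0.42532 + (5.38)(1.972)² = 21.347 kg·m².
Total I = 2.1171 + 8.7363 + 21.347 = 32.2 kg·m².

32.2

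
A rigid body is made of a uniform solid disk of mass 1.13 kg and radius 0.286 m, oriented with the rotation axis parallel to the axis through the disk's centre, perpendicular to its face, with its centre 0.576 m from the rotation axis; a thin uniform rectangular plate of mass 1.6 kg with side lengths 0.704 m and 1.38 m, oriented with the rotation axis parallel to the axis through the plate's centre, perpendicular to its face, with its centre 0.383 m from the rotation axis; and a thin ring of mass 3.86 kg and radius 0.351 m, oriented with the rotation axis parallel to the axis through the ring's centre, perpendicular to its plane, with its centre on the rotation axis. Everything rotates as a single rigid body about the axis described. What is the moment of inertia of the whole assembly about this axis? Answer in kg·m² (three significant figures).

Solid disk: I_cm = (1/2)MR² = (1/2)(1.13)(0.286)² = 0.046215 kg·m²; centre at d = 0.576 m, so I = I_cm + Md² gives I = 0.046215 + (1.13)(0.576)² = 0.42112 kg·m².
Rectangular plate: I_cm = (1/12)M(a²+b²) = (1/12)(1.6)[(0.704)² + (1.38)²] = 0.32 kg·m²; centre at d = 0.383 m, so I = I_cm + Md² gives I = 0.32 + (1.6)(0.383)² = 0.5547 kg·m².
Thin ring: I_cm = MR² = (3.86)(0.351)² = 0.47556 kg·m²; axis through the centre, so I = 0.47556 kg·m².
Total I = 0.42112 + 0.5547 + 0.47556 = 1.4514 kg·m².

1.45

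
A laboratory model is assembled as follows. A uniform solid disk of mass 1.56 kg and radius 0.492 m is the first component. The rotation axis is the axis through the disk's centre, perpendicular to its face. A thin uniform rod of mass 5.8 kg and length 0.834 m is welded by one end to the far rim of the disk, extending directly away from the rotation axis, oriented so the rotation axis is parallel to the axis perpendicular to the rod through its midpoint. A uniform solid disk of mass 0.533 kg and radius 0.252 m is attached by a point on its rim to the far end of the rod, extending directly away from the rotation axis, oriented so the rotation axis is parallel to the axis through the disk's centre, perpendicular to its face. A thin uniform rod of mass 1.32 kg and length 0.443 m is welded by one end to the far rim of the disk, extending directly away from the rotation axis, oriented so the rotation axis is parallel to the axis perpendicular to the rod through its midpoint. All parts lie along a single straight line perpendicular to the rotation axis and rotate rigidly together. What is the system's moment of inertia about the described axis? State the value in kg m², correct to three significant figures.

Solid disk: I_cm = (1/2)MR² = (1/2)(1.56)(0.492)² = 0.18881 kg m²; axis through the centre, so I = 0.18881 kg m².
Thin rod: I_cm = (1/12)ML² = (1/12)(5.8)(0.834)² = 0.33619 kg m²; centre at d = 0.492 + 0.417 = 0.909 m, so the parallel axis theorem gives I = 0.33619 + (5.8)(0.909)² = 5.1286 kg m².
Solid disk: I_cm = (1/2)MR² = (1/2)(0.533)(0.252)² = 0.016924 kg m²; centre at d = 0.492 + 0.417 + 0.417 + 0.252 = 1.578 m, so the parallel axis theorem gives I = 0.016924 + (0.533)(1.578)² = 1.3441 kg m².
Thin rod: I_cm = (1/12)ML² = (1/12)(1.32)(0.443)² = 0.021587 kg m²; centre at d = 0.492 + 0.417 + 0.417 + 0.252 + 0.252 + 0.2215 = 2.0515 m, so the parallel axis theorem gives I = 0.021587 + (1.32)(2.0515)² = 5.577 kg m².
Total I = 0.18881 + 5.1286 + 1.3441 + 5.577 = 12.239 kg m².

12.2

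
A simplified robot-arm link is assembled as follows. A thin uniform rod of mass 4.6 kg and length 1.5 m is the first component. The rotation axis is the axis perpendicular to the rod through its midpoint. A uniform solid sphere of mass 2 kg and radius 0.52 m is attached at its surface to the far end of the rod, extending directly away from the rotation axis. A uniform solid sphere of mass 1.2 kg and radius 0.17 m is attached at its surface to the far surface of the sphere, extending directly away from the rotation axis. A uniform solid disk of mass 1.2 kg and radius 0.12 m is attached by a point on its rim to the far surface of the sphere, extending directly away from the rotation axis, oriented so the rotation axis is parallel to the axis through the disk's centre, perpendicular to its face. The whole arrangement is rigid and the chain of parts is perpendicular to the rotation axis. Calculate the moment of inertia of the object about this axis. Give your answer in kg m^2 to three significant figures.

Thin rod: I_cm = (1/12)ML² = (1/12)(4.6)(1.5)² = 0.8625 kg m^2; axis through the centre, so I = 0.8625 kg m^2.
Solid sphere: I_cm = (2/5)MR² = (2/5)(2)(0.52)² = 0.21632 kg m^2; centre at d = 0.75 + 0.52 = 1.27 m, so the parallel axis theorem gives I = 0.21632 + (2)(1.27)² = 3.4421 kg m^2.
Solid sphere: I_cm = (2/5)MR² = (2/5)(1.2)(0.17)² = 0.013872 kg m^2; centre at d = 0.75 + 0.52 + 0.52 + 0.17 = 1.96 m, so the parallel axis theorem gives I = 0.013872 + (1.2)(1.96)² = 4.6238 kg m^2.
Solid disk: I_cm = (1/2)MR² = (1/2)(1.2)(0.12)² = 0.00864 kg m^2; centre at d = 0.75 + 0.52 + 0.52 + 0.17 + 0.17 + 0.12 = 2.25 m, so the parallel axis theorem gives I = 0.00864 + (1.2)(2.25)² = 6.0836 kg m^2.
Total I = 0.8625 + 3.4421 + 4.6238 + 6.0836 = 15.012 kg m^2.

15.0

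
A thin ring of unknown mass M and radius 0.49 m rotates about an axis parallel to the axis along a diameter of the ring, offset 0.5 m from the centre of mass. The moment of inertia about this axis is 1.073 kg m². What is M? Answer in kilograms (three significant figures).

I = I_cm + Md² = (1/2)MR² + Md² = M·[0.5·(0.49)² + (0.5)²] = M·0.37005.
So M = 1.073 / 0.37005 = 2.8996 kg.

2.90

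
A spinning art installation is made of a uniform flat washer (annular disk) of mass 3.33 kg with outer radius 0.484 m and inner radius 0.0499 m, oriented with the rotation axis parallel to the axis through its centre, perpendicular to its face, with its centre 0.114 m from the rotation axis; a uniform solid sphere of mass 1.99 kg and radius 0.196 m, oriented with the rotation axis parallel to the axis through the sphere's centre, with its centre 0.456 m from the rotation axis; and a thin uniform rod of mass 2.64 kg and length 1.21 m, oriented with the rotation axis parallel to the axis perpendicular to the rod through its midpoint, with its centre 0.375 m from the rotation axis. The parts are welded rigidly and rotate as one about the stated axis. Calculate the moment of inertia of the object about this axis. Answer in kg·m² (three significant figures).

1.58

Annular disk: I_cm = (1/2)M(R²+r²) = (1/2)(3.33)[(0.484)² + (0.0499)²] = 0.39418 kg·m²; centre at d = 0.114 m, so I = I_cm + Md² gives I = 0.39418 + (3.33)(0.114)² = 0.43746 kg·m².
Solid sphere: I_cm = (2/5)MR² = (2/5)(1.99)(0.196)² = 0.030579 kg·m²; centre at d = 0.456 m, so I = I_cm + Md² gives I = 0.030579 + (1.99)(0.456)² = 0.44437 kg·m².
Thin rod: I_cm = (1/12)ML² = (1/12)(2.64)(1.21)² = 0.3221 kg·m²; centre at d = 0.375 m, so I = I_cm + Md² gives I = 0.3221 + (2.64)(0.375)² = 0.69335 kg·m².
Total I = 0.43746 + 0.44437 + 0.69335 = 1.5752 kg·m².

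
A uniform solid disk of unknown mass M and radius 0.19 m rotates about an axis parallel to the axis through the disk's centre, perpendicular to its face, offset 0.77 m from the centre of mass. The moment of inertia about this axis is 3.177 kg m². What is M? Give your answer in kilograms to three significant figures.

5.20

I = I_cm + Md² = (1/2)MR² + Md² = M·[0.5·(0.19)² + (0.77)²] = M·0.61095.
So M = 3.177 / 0.61095 = 5.2001 kg.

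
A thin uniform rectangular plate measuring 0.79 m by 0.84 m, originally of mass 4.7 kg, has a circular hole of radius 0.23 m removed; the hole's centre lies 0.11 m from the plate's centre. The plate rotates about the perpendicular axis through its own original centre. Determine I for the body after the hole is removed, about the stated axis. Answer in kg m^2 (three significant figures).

Unpierced body about its centre: I₀ = (1/12)M(a²+b²) = (1/12)(4.7)[(0.79)² + (0.84)²] = 0.5208 kg m^2.
The removed disk has mass m = M·πr²/(ab) = (4.7)·π(0.23)²/(0.79·0.84) = 1.1771 kg (same uniform areal density).
Its moment of inertia about the rotation axis (parallel-axis theorem): I_hole = (1/2)mr² + md² = (1/2)(1.1771)(0.23)² + (1.1771)(0.11)² = 0.045375 kg m^2.
Treating the hole as negative mass, I = I₀ − I_hole = 0.5208 − 0.045375 = 0.47542 kg m^2.

0.475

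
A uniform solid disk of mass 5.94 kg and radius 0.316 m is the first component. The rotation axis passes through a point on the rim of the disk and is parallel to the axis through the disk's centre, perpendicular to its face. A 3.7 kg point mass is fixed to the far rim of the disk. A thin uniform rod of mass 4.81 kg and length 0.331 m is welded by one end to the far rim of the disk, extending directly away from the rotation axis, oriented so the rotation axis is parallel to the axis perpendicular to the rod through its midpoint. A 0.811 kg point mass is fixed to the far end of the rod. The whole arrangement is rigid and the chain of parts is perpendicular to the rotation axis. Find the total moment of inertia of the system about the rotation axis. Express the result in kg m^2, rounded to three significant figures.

Solid disk: I_cm = (1/2)MR² = (1/2)(5.94)(0.316)² = 0.29657 kg m^2; centre at d = 0.316 m, so the parallel axis theorem gives I = 0.29657 + (5.94)(0.316)² = 0.88972 kg m^2.
Point mass: I_cm = 0; centre at d = 0.316 + 0.316 = 0.632 m, so the parallel axis theorem gives I = 0 + (3.7)(0.632)² = 1.4779 kg m^2.
Thin rod: I_cm = (1/12)ML² = (1/12)(4.81)(0.331)² = 0.043916 kg m^2; centre at d = 0.316 + 0.316 + 0.1655 = 0.7975 m, so the parallel axis theorem gives I = 0.043916 + (4.81)(0.7975)² = 3.1031 kg m^2.
Point mass: I_cm = 0; centre at d = 0.316 + 0.316 + 0.1655 + 0.1655 = 0.963 m, so the parallel axis theorem gives I = 0 + (0.811)(0.963)² = 0.7521 kg m^2.
Total I = 0.88972 + 1.4779 + 3.1031 + 0.7521 = 6.2228 kg m^2.

6.22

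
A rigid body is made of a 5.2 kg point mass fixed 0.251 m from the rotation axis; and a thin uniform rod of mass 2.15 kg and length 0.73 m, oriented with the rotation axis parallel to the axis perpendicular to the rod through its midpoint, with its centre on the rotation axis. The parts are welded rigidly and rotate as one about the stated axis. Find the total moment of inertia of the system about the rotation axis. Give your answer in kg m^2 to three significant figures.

Point mass: I_cm = 0; centre at d = 0.251 m, so I = I_cm + Md² gives I = 0 + (5.2)(0.251)² = 0.32761 kg m^2.
Thin rod: I_cm = (1/12)ML² = (1/12)(2.15)(0.73)² = 0.095478 kg m^2; axis through the centre, so I = 0.095478 kg m^2.
Total I = 0.32761 + 0.095478 = 0.42308 kg m^2.

0.423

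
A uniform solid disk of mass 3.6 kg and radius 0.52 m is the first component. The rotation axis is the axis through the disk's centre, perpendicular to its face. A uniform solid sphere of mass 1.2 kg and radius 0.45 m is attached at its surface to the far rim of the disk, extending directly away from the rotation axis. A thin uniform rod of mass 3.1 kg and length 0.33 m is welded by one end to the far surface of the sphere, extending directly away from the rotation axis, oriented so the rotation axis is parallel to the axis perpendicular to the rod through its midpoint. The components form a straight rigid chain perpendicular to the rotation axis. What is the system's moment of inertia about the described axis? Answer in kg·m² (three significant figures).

9.53

Solid disk: I_cm = (1/2)MR² = (1/2)(3.6)(0.52)² = 0.48672 kg·m²; axis through the centre, so I = 0.48672 kg·m².
Solid sphere: I_cm = (2/5)MR² = (2/5)(1.2)(0.45)² = 0.0972 kg·m²; centre at d = 0.52 + 0.45 = 0.97 m, so I = I_cm + Md² gives I = 0.0972 + (1.2)(0.97)² = 1.2263 kg·m².
Thin rod: I_cm = (1/12)ML² = (1/12)(3.1)(0.33)² = 0.028133 kg·m²; centre at d = 0.52 + 0.45 + 0.45 + 0.165 = 1.585 m, so I = I_cm + Md² gives I = 0.028133 + (3.1)(1.585)² = 7.816 kg·m².
Total I = 0.48672 + 1.2263 + 7.816 = 9.529 kg·m².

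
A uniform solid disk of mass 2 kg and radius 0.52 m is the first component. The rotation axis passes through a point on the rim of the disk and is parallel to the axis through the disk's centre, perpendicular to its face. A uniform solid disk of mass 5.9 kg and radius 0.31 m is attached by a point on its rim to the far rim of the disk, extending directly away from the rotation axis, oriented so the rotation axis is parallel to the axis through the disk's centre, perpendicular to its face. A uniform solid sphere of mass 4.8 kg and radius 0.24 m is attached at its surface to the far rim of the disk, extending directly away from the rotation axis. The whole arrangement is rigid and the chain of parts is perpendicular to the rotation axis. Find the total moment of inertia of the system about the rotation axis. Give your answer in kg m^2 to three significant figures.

Solid disk: I_cm = (1/2)MR² = (1/2)(2)(0.52)² = 0.2704 kg m^2; centre at d = 0.52 m, so the parallel axis theorem gives I = 0.2704 + (2)(0.52)² = 0.8112 kg m^2.
Solid disk: I_cm = (1/2)MR² = (1/2)(5.9)(0.31)² = 0.2835 kg m^2; centre at d = 0.52 + 0.52 + 0.31 = 1.35 m, so the parallel axis theorem gives I = 0.2835 + (5.9)(1.35)² = 11.036 kg m^2.
Solid sphere: I_cm = (2/5)MR² = (2/5)(4.8)(0.24)² = 0.11059 kg m^2; centre at d = 0.52 + 0.52 + 0.31 + 0.31 + 0.24 = 1.9 m, so the parallel axis theorem gives I = 0.11059 + (4.8)(1.9)² = 17.439 kg m^2.
Total I = 0.8112 + 11.036 + 17.439 = 29.286 kg m^2.

29.3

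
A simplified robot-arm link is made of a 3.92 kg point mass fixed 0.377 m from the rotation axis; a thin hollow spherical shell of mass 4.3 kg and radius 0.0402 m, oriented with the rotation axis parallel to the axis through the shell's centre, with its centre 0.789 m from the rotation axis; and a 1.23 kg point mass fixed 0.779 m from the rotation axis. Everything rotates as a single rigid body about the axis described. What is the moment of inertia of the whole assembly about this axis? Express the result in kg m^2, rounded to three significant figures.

Point mass: I_cm = 0; centre at d = 0.377 m, so the parallel axis theorem gives I = 0 + (3.92)(0.377)² = 0.55715 kg m^2.
Spherical shell: I_cm = (2/3)MR² = (2/3)(4.3)(0.0402)² = 0.0046326 kg m^2; centre at d = 0.789 m, so the parallel axis theorem gives I = 0.0046326 + (4.3)(0.789)² = 2.6815 kg m^2.
Point mass: I_cm = 0; centre at d = 0.779 m, so the parallel axis theorem gives I = 0 + (1.23)(0.779)² = 0.74641 kg m^2.
Total I = 0.55715 + 2.6815 + 0.74641 = 3.985 kg m^2.

3.99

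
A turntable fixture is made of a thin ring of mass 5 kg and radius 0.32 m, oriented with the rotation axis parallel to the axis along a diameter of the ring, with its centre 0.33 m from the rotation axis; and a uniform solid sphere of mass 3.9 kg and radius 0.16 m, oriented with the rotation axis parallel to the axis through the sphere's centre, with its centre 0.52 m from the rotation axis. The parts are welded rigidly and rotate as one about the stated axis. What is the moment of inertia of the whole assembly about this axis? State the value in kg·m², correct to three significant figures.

Thin ring: I_cm = (1/2)MR² = (1/2)(5)(0.32)² = 0.256 kg·m²; centre at d = 0.33 m, so the parallel axis theorem gives I = 0.256 + (5)(0.33)² = 0.8005 kg·m².
Solid sphere: I_cm = (2/5)MR² = (2/5)(3.9)(0.16)² = 0.039936 kg·m²; centre at d = 0.52 m, so the parallel axis theorem gives I = 0.039936 + (3.9)(0.52)² = 1.0945 kg·m².
Total I = 0.8005 + 1.0945 = 1.895 kg·m².

1.89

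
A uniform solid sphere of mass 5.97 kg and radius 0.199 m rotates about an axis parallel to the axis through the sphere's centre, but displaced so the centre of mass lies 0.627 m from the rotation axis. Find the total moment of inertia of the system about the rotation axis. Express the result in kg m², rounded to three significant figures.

2.44

I_cm = (2/5)MR² = (2/5)(5.97)(0.199)² = 0.094567 kg m²; centre at d = 0.627 m, so I = I_cm + Md² gives I = 0.094567 + (5.97)(0.627)² = 2.4415 kg m².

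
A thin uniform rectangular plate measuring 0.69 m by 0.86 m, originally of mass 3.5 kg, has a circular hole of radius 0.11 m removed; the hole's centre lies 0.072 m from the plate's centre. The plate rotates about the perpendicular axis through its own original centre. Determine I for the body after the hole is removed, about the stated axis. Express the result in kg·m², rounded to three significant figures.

Unpierced body about its centre: I₀ = (1/12)M(a²+b²) = (1/12)(3.5)[(0.69)² + (0.86)²] = 0.35458 kg·m².
The removed disk has mass m = M·πr²/(ab) = (3.5)·π(0.11)²/(0.69·0.86) = 0.22421 kg (same uniform areal density).
Its moment of inertia about the rotation axis (parallel-axis theorem): I_hole = (1/2)mr² + md² = (1/2)(0.22421)(0.11)² + (0.22421)(0.072)² = 0.0025188 kg·m².
Treating the hole as negative mass, I = I₀ − I_hole = 0.35458 − 0.0025188 = 0.35206 kg·m².

0.352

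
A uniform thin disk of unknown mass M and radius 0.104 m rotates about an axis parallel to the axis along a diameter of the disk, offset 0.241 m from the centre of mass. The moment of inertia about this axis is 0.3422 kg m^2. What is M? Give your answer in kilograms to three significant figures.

I = I_cm + Md² = (1/4)MR² + Md² = M·[0.25·(0.104)² + (0.241)²] = M·0.060785.
So M = 0.3422 / 0.060785 = 5.6297 kg.

5.63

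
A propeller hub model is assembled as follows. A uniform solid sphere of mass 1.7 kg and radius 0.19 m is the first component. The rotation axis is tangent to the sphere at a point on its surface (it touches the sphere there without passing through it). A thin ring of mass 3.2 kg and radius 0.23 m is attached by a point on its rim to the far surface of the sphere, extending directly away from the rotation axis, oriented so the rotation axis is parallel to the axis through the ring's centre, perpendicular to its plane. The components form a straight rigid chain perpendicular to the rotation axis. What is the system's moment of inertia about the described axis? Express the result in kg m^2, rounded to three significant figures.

1.45

Solid sphere: I_cm = (2/5)MR² = (2/5)(1.7)(0.19)² = 0.024548 kg m^2; centre at d = 0.19 m, so the parallel axis theorem gives I = 0.024548 + (1.7)(0.19)² = 0.085918 kg m^2.
Thin ring: I_cm = MR² = (3.2)(0.23)² = 0.16928 kg m^2; centre at d = 0.19 + 0.19 + 0.23 = 0.61 m, so the parallel axis theorem gives I = 0.16928 + (3.2)(0.61)² = 1.36 kg m^2.
Total I = 0.085918 + 1.36 = 1.4459 kg m^2.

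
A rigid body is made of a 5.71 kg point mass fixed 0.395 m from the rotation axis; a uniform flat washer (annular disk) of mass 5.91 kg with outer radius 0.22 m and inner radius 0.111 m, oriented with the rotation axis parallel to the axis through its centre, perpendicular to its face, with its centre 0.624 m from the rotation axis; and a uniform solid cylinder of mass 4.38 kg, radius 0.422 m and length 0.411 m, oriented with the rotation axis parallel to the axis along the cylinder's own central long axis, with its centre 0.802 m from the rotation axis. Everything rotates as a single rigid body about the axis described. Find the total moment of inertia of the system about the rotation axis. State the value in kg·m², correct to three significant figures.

Point mass: I_cm = 0; centre at d = 0.395 m, so the parallel axis theorem gives I = 0 + (5.71)(0.395)² = 0.8909 kg·m².
Annular disk: I_cm = (1/2)M(R²+r²) = (1/2)(5.91)[(0.22)² + (0.111)²] = 0.17943 kg·m²; centre at d = 0.624 m, so the parallel axis theorem gives I = 0.17943 + (5.91)(0.624)² = 2.4806 kg·m².
Solid cylinder: I_cm = (1/2)MR² = (1/2)(4.38)(0.422)² = 0.39 kg·m²; centre at d = 0.802 m, so the parallel axis theorem gives I = 0.39 + (4.38)(0.802)² = 3.2072 kg·m².
Total I = 0.8909 + 2.4806 + 3.2072 = 6.5788 kg·m².

6.58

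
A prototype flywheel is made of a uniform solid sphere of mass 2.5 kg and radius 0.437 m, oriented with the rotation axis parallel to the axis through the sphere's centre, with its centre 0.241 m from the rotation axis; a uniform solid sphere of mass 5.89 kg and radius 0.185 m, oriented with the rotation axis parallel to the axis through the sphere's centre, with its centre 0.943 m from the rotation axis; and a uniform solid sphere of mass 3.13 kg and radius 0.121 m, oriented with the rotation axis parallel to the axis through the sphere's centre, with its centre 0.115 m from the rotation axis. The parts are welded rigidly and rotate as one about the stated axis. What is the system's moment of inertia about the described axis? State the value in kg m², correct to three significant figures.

5.71

Solid sphere: I_cm = (2/5)MR² = (2/5)(2.5)(0.437)² = 0.19097 kg m²; centre at d = 0.241 m, so I = I_cm + Md² gives I = 0.19097 + (2.5)(0.241)² = 0.33617 kg m².
Solid sphere: I_cm = (2/5)MR² = (2/5)(5.89)(0.185)² = 0.080634 kg m²; centre at d = 0.943 m, so I = I_cm + Md² gives I = 0.080634 + (5.89)(0.943)² = 5.3183 kg m².
Solid sphere: I_cm = (2/5)MR² = (2/5)(3.13)(0.121)² = 0.018331 kg m²; centre at d = 0.115 m, so I = I_cm + Md² gives I = 0.018331 + (3.13)(0.115)² = 0.059725 kg m².
Total I = 0.33617 + 5.3183 + 0.059725 = 5.7142 kg m².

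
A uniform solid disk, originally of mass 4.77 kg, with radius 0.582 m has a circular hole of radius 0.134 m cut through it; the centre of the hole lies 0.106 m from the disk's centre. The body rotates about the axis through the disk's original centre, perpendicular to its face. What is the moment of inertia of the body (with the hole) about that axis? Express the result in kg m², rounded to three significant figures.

0.803

Unpierced body about its centre: I₀ = (1/2)MR² = (1/2)(4.77)(0.582)² = 0.80786 kg m².
The removed disk has mass m = M·(r/R)² = (4.77)(0.134/0.582)² = 0.25286 kg (same uniform areal density).
Its moment of inertia about the rotation axis (parallel-axis theorem): I_hole = (1/2)mr² + md² = (1/2)(0.25286)(0.134)² + (0.25286)(0.106)² = 0.0051113 kg m².
Treating the hole as negative mass, I = I₀ − I_hole = 0.80786 − 0.0051113 = 0.80275 kg m².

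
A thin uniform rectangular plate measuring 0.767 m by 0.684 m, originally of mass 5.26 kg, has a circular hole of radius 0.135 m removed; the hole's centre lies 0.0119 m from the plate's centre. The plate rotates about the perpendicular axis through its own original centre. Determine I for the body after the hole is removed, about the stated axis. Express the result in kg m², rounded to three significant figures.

Unpierced body about its centre: I₀ = (1/12)M(a²+b²) = (1/12)(5.26)[(0.767)² + (0.684)²] = 0.46294 kg m².
The removed disk has mass m = M·πr²/(ab) = (5.26)·π(0.135)²/(0.767·0.684) = 0.57405 kg (same uniform areal density).
Its moment of inertia about the rotation axis (parallel-axis theorem): I_hole = (1/2)mr² + md² = (1/2)(0.57405)(0.135)² + (0.57405)(0.0119)² = 0.0053123 kg m².
Treating the hole as negative mass, I = I₀ − I_hole = 0.46294 − 0.0053123 = 0.45763 kg m².

0.458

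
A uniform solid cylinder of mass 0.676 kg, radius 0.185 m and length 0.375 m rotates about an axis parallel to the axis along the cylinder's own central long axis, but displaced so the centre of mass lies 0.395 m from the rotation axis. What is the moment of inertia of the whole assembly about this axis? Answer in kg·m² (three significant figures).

I_cm = (1/2)MR² = (1/2)(0.676)(0.185)² = 0.011568 kg·m²; centre at d = 0.395 m, so I = I_cm + Md² gives I = 0.011568 + (0.676)(0.395)² = 0.11704 kg·m².

0.117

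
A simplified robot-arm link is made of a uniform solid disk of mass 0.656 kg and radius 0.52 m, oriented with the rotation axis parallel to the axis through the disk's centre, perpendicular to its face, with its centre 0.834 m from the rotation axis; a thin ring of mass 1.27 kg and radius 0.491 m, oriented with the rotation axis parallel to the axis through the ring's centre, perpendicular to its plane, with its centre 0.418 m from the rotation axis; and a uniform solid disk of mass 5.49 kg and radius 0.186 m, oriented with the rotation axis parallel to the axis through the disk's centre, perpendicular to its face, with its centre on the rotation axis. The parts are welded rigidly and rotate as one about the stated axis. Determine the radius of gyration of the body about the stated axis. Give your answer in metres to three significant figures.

0.397

Solid disk: I_cm = (1/2)MR² = (1/2)(0.656)(0.52)² = 0.088691 kg m^2; centre at d = 0.834 m, so the parallel axis theorem gives I = 0.088691 + (0.656)(0.834)² = 0.54498 kg m^2.
Thin ring: I_cm = MR² = (1.27)(0.491)² = 0.30617 kg m^2; centre at d = 0.418 m, so the parallel axis theorem gives I = 0.30617 + (1.27)(0.418)² = 0.52807 kg m^2.
Solid disk: I_cm = (1/2)MR² = (1/2)(5.49)(0.186)² = 0.094966 kg m^2; axis through the centre, so I = 0.094966 kg m^2.
Total I = 1.168 kg m^2; total mass M = 7.416 kg.
k = √(I/M) = √(1.168/7.416) = 0.39686 m.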